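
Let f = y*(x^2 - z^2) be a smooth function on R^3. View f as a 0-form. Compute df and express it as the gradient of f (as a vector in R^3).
df = (2*x*y) dx + (x^2 - z^2) dy + (-2*y*z) dz; grad f = (2*x*y, x^2 - z^2, -2*y*z)

For a 0-form f, d f = (∂f/∂x) dx + (∂f/∂y) dy + (∂f/∂z) dz. The components of the vector representation are exactly the entries of grad f in Cartesian coordinates:
  ∂f/∂x = 2*x*y
  ∂f/∂y = x^2 - z^2
  ∂f/∂z = -2*y*z.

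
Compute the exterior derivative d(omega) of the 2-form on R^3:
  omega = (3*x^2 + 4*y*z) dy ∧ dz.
d(omega) = (6*x) dx ∧ dy ∧ dz

For a 2-form omega = sum_{i<j} g_{ij} dx_i ∧ dx_j, the exterior derivative is
  d(omega) = sum_{i<j} d(g_{ij}) ∧ dx_i ∧ dx_j = sum_{i<j, k} (∂g_{ij}/∂x_k) dx_k ∧ dx_i ∧ dx_j.
Expand each term, using dx_k ∧ dx_i ∧ dx_j = sgn(permutation) dx_{(a)} ∧ dx_{(b)} ∧ dx_{(c)} with (a < b < c) sorted:
  d(3*x^2 + 4*y*z) includes (∂/∂x)(3*x^2 + 4*y*z) dx = (6*x) dx, which multiplied by dy ∧ dz gives (6*x) dx ∧ dy ∧ dz
Collecting like 3-forms: d(omega) = (6*x) dx ∧ dy ∧ dz.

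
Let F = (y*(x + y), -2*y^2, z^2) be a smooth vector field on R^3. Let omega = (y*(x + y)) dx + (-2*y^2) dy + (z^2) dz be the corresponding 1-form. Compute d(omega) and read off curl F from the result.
d(omega) = (0) dy ∧ dz + (0) dz ∧ dx + (-x - 2*y) dx ∧ dy; curl F = (0, 0, -x - 2*y)

d omega = sum_{i<j} (∂f_j/∂x_i - ∂f_i/∂x_j) dx_i ∧ dx_j. Under the identification (dy ∧ dz, dz ∧ dx, dx ∧ dy) ↔ (e_x, e_y, e_z), the coefficients are exactly the components of curl F. Compute:
  ∂R/∂y - ∂Q/∂z = (0) - (0) = 0
  ∂P/∂z - ∂R/∂x = (0) - (0) = 0
  ∂Q/∂x - ∂P/∂y = (0) - (x + 2*y) = -x - 2*y.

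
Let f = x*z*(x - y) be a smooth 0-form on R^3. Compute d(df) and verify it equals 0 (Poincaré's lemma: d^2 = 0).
d(df) = 0

Step 1: df = sum_i (∂f/∂x_i) dx_i = (z*(2*x - y)) dx + (-x*z) dy + (x*(x - y)) dz.
Step 2: Apply d again. Using the 1-form formula, the coefficient of dx ∧ dy in d(df) is ∂^2 f/∂x ∂y - ∂^2 f/∂y ∂x = (-z) - (-z) = 0 (equality of mixed partials for smooth f).
Similarly for dx ∧ dz and dy ∧ dz — all coefficients vanish. So d(df) = 0.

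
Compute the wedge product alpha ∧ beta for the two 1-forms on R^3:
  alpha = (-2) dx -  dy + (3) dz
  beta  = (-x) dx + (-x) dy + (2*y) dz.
alpha ∧ beta = (x) dx ∧ dy + (3*x - 4*y) dx ∧ dz + (3*x - 2*y) dy ∧ dz

Distribute the wedge, using dx_i ∧ dx_j = -dx_j ∧ dx_i and dx_i ∧ dx_i = 0. For each pair (i, j) with i < j, the coefficient of dx_i ∧ dx_j in alpha ∧ beta is (alpha_i * beta_j - alpha_j * beta_i). Collecting: alpha ∧ beta = (x) dx ∧ dy + (3*x - 4*y) dx ∧ dz + (3*x - 2*y) dy ∧ dz.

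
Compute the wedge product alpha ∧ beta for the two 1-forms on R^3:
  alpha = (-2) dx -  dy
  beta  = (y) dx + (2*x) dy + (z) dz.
alpha ∧ beta = (-4*x + y) dx ∧ dy + (-2*z) dx ∧ dz + (-z) dy ∧ dz

Distribute the wedge, using dx_i ∧ dx_j = -dx_j ∧ dx_i and dx_i ∧ dx_i = 0. For each pair (i, j) with i < j, the coefficient of dx_i ∧ dx_j in alpha ∧ beta is (alpha_i * beta_j - alpha_j * beta_i). Collecting: alpha ∧ beta = (-4*x + y) dx ∧ dy + (-2*z) dx ∧ dz + (-z) dy ∧ dz.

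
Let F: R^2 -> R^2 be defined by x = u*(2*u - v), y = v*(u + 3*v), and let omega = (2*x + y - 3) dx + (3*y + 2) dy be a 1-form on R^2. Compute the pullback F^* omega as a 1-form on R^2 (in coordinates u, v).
F^* omega = (16*u^3 - 8*u^2*v + 16*u*v^2 - 12*u + 6*v^3 + 5*v) du + (-4*u^3 + 4*u^2*v + 24*u*v^2 + 5*u + 54*v^3 + 12*v) dv

Using F^*(f dg) = (f ∘ F) d(g ∘ F), substitute each coordinate x_i by F_i(u, v) in f_i, and replace dx_i by d F_i = (∂F_i/∂u) du + (∂F_i/∂v) dv.
  For the x component: f_1(F) = 4*u^2 - u*v + 3*v^2 - 3; d F_1 = (4*u - v) du + (-u) dv
  For the y component: f_2(F) = 3*u*v + 9*v^2 + 2; d F_2 = (v) du + (u + 6*v) dv
Combining and collecting du, dv coefficients:
  coeff of du: 16*u^3 - 8*u^2*v + 16*u*v^2 - 12*u + 6*v^3 + 5*v
  coeff of dv: -4*u^3 + 4*u^2*v + 24*u*v^2 + 5*u + 54*v^3 + 12*v
F^* omega = (16*u^3 - 8*u^2*v + 16*u*v^2 - 12*u + 6*v^3 + 5*v) du + (-4*u^3 + 4*u^2*v + 24*u*v^2 + 5*u + 54*v^3 + 12*v) dv.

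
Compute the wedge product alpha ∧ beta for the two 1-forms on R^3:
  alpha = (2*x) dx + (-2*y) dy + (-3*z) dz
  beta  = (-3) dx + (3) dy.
alpha ∧ beta = (6*x - 6*y) dx ∧ dy + (-9*z) dx ∧ dz + (9*z) dy ∧ dz

Distribute the wedge, using dx_i ∧ dx_j = -dx_j ∧ dx_i and dx_i ∧ dx_i = 0. For each pair (i, j) with i < j, the coefficient of dx_i ∧ dx_j in alpha ∧ beta is (alpha_i * beta_j - alpha_j * beta_i). Collecting: alpha ∧ beta = (6*x - 6*y) dx ∧ dy + (-9*z) dx ∧ dz + (9*z) dy ∧ dz.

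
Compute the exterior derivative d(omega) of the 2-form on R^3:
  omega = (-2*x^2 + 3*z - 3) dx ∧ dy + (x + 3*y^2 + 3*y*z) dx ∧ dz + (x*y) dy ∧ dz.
d(omega) = (-5*y - 3*z + 3) dx ∧ dy ∧ dz

For a 2-form omega = sum_{i<j} g_{ij} dx_i ∧ dx_j, the exterior derivative is
  d(omega) = sum_{i<j} d(g_{ij}) ∧ dx_i ∧ dx_j = sum_{i<j, k} (∂g_{ij}/∂x_k) dx_k ∧ dx_i ∧ dx_j.
Expand each term, using dx_k ∧ dx_i ∧ dx_j = sgn(permutation) dx_{(a)} ∧ dx_{(b)} ∧ dx_{(c)} with (a < b < c) sorted:
  d(-2*x^2 + 3*z - 3) includes (∂/∂z)(-2*x^2 + 3*z - 3) dz = (3) dz, which multiplied by dx ∧ dy gives (3) dx ∧ dy ∧ dz
  d(x + 3*y^2 + 3*y*z) includes (∂/∂y)(x + 3*y^2 + 3*y*z) dy = (6*y + 3*z) dy, which multiplied by dx ∧ dz gives (-6*y - 3*z) dx ∧ dy ∧ dz
  d(x*y) includes (∂/∂x)(x*y) dx = (y) dx, which multiplied by dy ∧ dz gives (y) dx ∧ dy ∧ dz
Collecting like 3-forms: d(omega) = (-5*y - 3*z + 3) dx ∧ dy ∧ dz.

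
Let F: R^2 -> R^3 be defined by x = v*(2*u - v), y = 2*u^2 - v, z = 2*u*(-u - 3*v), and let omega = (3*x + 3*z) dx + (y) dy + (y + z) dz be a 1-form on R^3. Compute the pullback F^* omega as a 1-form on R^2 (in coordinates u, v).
F^* omega = (8*u^3 + 12*u^2*v + 12*u*v^2 - 6*v^3 + 6*v^2) du + (-12*u^3 + 24*u^2*v - 2*u^2 + 18*u*v^2 + 6*u*v + 6*v^3 + v) dv

Using F^*(f dg) = (f ∘ F) d(g ∘ F), substitute each coordinate x_i by F_i(u, v) in f_i, and replace dx_i by d F_i = (∂F_i/∂u) du + (∂F_i/∂v) dv.
  For the x component: f_1(F) = -6*u^2 - 12*u*v - 3*v^2; d F_1 = (2*v) du + (2*u - 2*v) dv
  For the y component: f_2(F) = 2*u^2 - v; d F_2 = (4*u) du + (-1) dv
  For the z component: f_3(F) = v*(-6*u - 1); d F_3 = (-4*u - 6*v) du + (-6*u) dv
Combining and collecting du, dv coefficients:
  coeff of du: 8*u^3 + 12*u^2*v + 12*u*v^2 - 6*v^3 + 6*v^2
  coeff of dv: -12*u^3 + 24*u^2*v - 2*u^2 + 18*u*v^2 + 6*u*v + 6*v^3 + v
F^* omega = (8*u^3 + 12*u^2*v + 12*u*v^2 - 6*v^3 + 6*v^2) du + (-12*u^3 + 24*u^2*v - 2*u^2 + 18*u*v^2 + 6*u*v + 6*v^3 + v) dv.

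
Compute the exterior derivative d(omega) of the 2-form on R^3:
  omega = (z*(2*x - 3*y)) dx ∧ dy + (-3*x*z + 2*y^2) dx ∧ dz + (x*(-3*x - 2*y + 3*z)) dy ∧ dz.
d(omega) = (-4*x - 9*y + 3*z) dx ∧ dy ∧ dz

For a 2-form omega = sum_{i<j} g_{ij} dx_i ∧ dx_j, the exterior derivative is
  d(omega) = sum_{i<j} d(g_{ij}) ∧ dx_i ∧ dx_j = sum_{i<j, k} (∂g_{ij}/∂x_k) dx_k ∧ dx_i ∧ dx_j.
Expand each term, using dx_k ∧ dx_i ∧ dx_j = sgn(permutation) dx_{(a)} ∧ dx_{(b)} ∧ dx_{(c)} with (a < b < c) sorted:
  d(z*(2*x - 3*y)) includes (∂/∂z)(z*(2*x - 3*y)) dz = (2*x - 3*y) dz, which multiplied by dx ∧ dy gives (2*x - 3*y) dx ∧ dy ∧ dz
  d(-3*x*z + 2*y^2) includes (∂/∂y)(-3*x*z + 2*y^2) dy = (4*y) dy, which multiplied by dx ∧ dz gives (-4*y) dx ∧ dy ∧ dz
  d(x*(-3*x - 2*y + 3*z)) includes (∂/∂x)(x*(-3*x - 2*y + 3*z)) dx = (-6*x - 2*y + 3*z) dx, which multiplied by dy ∧ dz gives (-6*x - 2*y + 3*z) dx ∧ dy ∧ dz
Collecting like 3-forms: d(omega) = (-4*x - 9*y + 3*z) dx ∧ dy ∧ dz.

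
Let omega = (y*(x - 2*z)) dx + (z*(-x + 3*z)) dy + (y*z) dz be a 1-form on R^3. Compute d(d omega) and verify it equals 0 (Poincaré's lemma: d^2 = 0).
d(d omega) = 0

Step 1: d omega = sum_{i<j} (∂f_j/∂x_i - ∂f_i/∂x_j) dx_i ∧ dx_j:
  coeff of dx ∧ dy: -x + z
  coeff of dx ∧ dz: 2*y
  coeff of dy ∧ dz: x - 5*z
Step 2: Apply d again to each 2-form coefficient. The only possible 3-form in R^3 is dx ∧ dy ∧ dz, with coefficient
  ∂(coeff of dy∧dz)/∂x - ∂(coeff of dx∧dz)/∂y + ∂(coeff of dx∧dy)/∂z
  = ∂/∂x (x - 5*z) - ∂/∂y (2*y) + ∂/∂z (-x + z).
Each of these terms simplifies to sums of mixed partials that cancel in pairs. The result is 0 (by equality of mixed partials for smooth functions — Schwarz / Clairaut).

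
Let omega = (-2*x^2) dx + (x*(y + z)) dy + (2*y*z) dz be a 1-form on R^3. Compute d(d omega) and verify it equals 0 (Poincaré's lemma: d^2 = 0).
d(d omega) = 0

Step 1: d omega = sum_{i<j} (∂f_j/∂x_i - ∂f_i/∂x_j) dx_i ∧ dx_j:
  coeff of dx ∧ dy: y + z
  coeff of dx ∧ dz: 0
  coeff of dy ∧ dz: -x + 2*z
Step 2: Apply d again to each 2-form coefficient. The only possible 3-form in R^3 is dx ∧ dy ∧ dz, with coefficient
  ∂(coeff of dy∧dz)/∂x - ∂(coeff of dx∧dz)/∂y + ∂(coeff of dx∧dy)/∂z
  = ∂/∂x (-x + 2*z) - ∂/∂y (0) + ∂/∂z (y + z).
Each of these terms simplifies to sums of mixed partials that cancel in pairs. The result is 0 (by equality of mixed partials for smooth functions — Schwarz / Clairaut).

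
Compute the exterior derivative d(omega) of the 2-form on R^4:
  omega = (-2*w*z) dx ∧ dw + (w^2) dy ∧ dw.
d(omega) = (2*w) dx ∧ dz ∧ dw

For a 2-form omega = sum_{i<j} g_{ij} dx_i ∧ dx_j, the exterior derivative is
  d(omega) = sum_{i<j} d(g_{ij}) ∧ dx_i ∧ dx_j = sum_{i<j, k} (∂g_{ij}/∂x_k) dx_k ∧ dx_i ∧ dx_j.
Expand each term, using dx_k ∧ dx_i ∧ dx_j = sgn(permutation) dx_{(a)} ∧ dx_{(b)} ∧ dx_{(c)} with (a < b < c) sorted:
  d(-2*w*z) includes (∂/∂z)(-2*w*z) dz = (-2*w) dz, which multiplied by dx ∧ dw gives (2*w) dx ∧ dz ∧ dw
Collecting like 3-forms: d(omega) = (2*w) dx ∧ dz ∧ dw.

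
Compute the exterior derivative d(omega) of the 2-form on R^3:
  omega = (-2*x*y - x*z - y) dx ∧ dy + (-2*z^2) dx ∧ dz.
d(omega) = (-x) dx ∧ dy ∧ dz

For a 2-form omega = sum_{i<j} g_{ij} dx_i ∧ dx_j, the exterior derivative is
  d(omega) = sum_{i<j} d(g_{ij}) ∧ dx_i ∧ dx_j = sum_{i<j, k} (∂g_{ij}/∂x_k) dx_k ∧ dx_i ∧ dx_j.
Expand each term, using dx_k ∧ dx_i ∧ dx_j = sgn(permutation) dx_{(a)} ∧ dx_{(b)} ∧ dx_{(c)} with (a < b < c) sorted:
  d(-2*x*y - x*z - y) includes (∂/∂z)(-2*x*y - x*z - y) dz = (-x) dz, which multiplied by dx ∧ dy gives (-x) dx ∧ dy ∧ dz
Collecting like 3-forms: d(omega) = (-x) dx ∧ dy ∧ dz.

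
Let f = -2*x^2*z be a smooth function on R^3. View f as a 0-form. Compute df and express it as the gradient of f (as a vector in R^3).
df = (-4*x*z) dx + (0) dy + (-2*x^2) dz; grad f = (-4*x*z, 0, -2*x^2)

For a 0-form f, d f = (∂f/∂x) dx + (∂f/∂y) dy + (∂f/∂z) dz. The components of the vector representation are exactly the entries of grad f in Cartesian coordinates:
  ∂f/∂x = -4*x*z
  ∂f/∂y = 0
  ∂f/∂z = -2*x^2.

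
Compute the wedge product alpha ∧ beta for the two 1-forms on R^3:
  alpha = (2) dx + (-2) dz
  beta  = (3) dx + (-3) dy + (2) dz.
alpha ∧ beta = (-6) dx ∧ dy + (10) dx ∧ dz + (-6) dy ∧ dz

Distribute the wedge, using dx_i ∧ dx_j = -dx_j ∧ dx_i and dx_i ∧ dx_i = 0. For each pair (i, j) with i < j, the coefficient of dx_i ∧ dx_j in alpha ∧ beta is (alpha_i * beta_j - alpha_j * beta_i). Collecting: alpha ∧ beta = (-6) dx ∧ dy + (10) dx ∧ dz + (-6) dy ∧ dz.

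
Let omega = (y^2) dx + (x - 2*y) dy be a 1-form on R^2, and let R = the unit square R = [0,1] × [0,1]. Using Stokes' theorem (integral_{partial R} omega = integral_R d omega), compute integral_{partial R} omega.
integral_(partial R) omega = 0

Stokes: integral_partial_R omega = integral_R d omega with d omega = (∂Q/∂x - ∂P/∂y) dx ∧ dy.
  ∂Q/∂x = 1
  ∂P/∂y = 2*y
  integrand = ∂Q/∂x - ∂P/∂y = 1 - 2*y.
Integrating over R: integral_0^1 integral_0^1 (1 - 2*y) dx dy = 0.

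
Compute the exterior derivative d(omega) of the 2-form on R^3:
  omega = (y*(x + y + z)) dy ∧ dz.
d(omega) = (y) dx ∧ dy ∧ dz

For a 2-form omega = sum_{i<j} g_{ij} dx_i ∧ dx_j, the exterior derivative is
  d(omega) = sum_{i<j} d(g_{ij}) ∧ dx_i ∧ dx_j = sum_{i<j, k} (∂g_{ij}/∂x_k) dx_k ∧ dx_i ∧ dx_j.
Expand each term, using dx_k ∧ dx_i ∧ dx_j = sgn(permutation) dx_{(a)} ∧ dx_{(b)} ∧ dx_{(c)} with (a < b < c) sorted:
  d(y*(x + y + z)) includes (∂/∂x)(y*(x + y + z)) dx = (y) dx, which multiplied by dy ∧ dz gives (y) dx ∧ dy ∧ dz
Collecting like 3-forms: d(omega) = (y) dx ∧ dy ∧ dz.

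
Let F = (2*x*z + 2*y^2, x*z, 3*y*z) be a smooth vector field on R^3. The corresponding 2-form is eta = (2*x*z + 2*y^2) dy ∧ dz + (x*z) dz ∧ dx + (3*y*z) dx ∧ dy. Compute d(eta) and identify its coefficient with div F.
d(eta) = (3*y + 2*z) dx ∧ dy ∧ dz; div F = 3*y + 2*z

For a 2-form in R^3 of the form above, applying d gives a 3-form with coefficient ∂P/∂x + ∂Q/∂y + ∂R/∂z:
  ∂P/∂x = 2*z
  ∂Q/∂y = 0
  ∂R/∂z = 3*y
Sum = 3*y + 2*z, which is exactly div F.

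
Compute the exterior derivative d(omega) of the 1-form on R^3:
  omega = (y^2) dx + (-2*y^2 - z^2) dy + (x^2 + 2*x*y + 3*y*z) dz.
d(omega) = (-2*y) dx ∧ dy + (2*x + 2*y) dx ∧ dz + (2*x + 5*z) dy ∧ dz

For a 1-form omega = sum_i f_i dx_i, the exterior derivative is
  d(omega) = sum_{i < j} (∂f_j/∂x_i - ∂f_i/∂x_j) dx_i ∧ dx_j.
  coefficient of dx ∧ dy: ∂f_2/∂x - ∂f_1/∂y = ∂(-2*y^2 - z^2)/∂x - ∂(y^2)/∂y = -2*y
  coefficient of dx ∧ dz: ∂f_3/∂x - ∂f_1/∂z = ∂(x^2 + 2*x*y + 3*y*z)/∂x - ∂(y^2)/∂z = 2*x + 2*y
  coefficient of dy ∧ dz: ∂f_3/∂y - ∂f_2/∂z = ∂(x^2 + 2*x*y + 3*y*z)/∂y - ∂(-2*y^2 - z^2)/∂z = 2*x + 5*z
Assembling: d(omega) = (-2*y) dx ∧ dy + (2*x + 2*y) dx ∧ dz + (2*x + 5*z) dy ∧ dz.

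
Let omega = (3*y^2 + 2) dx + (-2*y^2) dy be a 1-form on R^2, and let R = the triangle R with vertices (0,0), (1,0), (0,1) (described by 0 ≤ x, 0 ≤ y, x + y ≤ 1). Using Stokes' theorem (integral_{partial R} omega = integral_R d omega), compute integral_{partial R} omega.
integral_(partial R) omega = -1

Stokes: integral_partial_R omega = integral_R d omega with d omega = (∂Q/∂x - ∂P/∂y) dx ∧ dy.
  ∂Q/∂x = 0
  ∂P/∂y = 6*y
  integrand = ∂Q/∂x - ∂P/∂y = -6*y.
Integrating over R: integral_0^1 integral_0^{1-x} (-6*y) dy dx = -1.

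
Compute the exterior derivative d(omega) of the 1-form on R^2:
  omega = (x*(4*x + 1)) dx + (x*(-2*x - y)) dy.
d(omega) = (-4*x - y) dx ∧ dy

For a 1-form omega = sum_i f_i dx_i, the exterior derivative is
  d(omega) = sum_{i < j} (∂f_j/∂x_i - ∂f_i/∂x_j) dx_i ∧ dx_j.
  coefficient of dx ∧ dy: ∂f_2/∂x - ∂f_1/∂y = ∂(x*(-2*x - y))/∂x - ∂(x*(4*x + 1))/∂y = -4*x - y
Assembling: d(omega) = (-4*x - y) dx ∧ dy.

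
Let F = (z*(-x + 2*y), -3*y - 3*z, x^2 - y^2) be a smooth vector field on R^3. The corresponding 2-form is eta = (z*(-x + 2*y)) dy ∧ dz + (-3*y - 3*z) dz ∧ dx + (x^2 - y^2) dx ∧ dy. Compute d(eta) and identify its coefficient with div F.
d(eta) = (-z - 3) dx ∧ dy ∧ dz; div F = -z - 3

For a 2-form in R^3 of the form above, applying d gives a 3-form with coefficient ∂P/∂x + ∂Q/∂y + ∂R/∂z:
  ∂P/∂x = -z
  ∂Q/∂y = -3
  ∂R/∂z = 0
Sum = -z - 3, which is exactly div F.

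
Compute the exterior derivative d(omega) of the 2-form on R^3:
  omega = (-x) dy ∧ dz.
d(omega) = (-1) dx ∧ dy ∧ dz

For a 2-form omega = sum_{i<j} g_{ij} dx_i ∧ dx_j, the exterior derivative is
  d(omega) = sum_{i<j} d(g_{ij}) ∧ dx_i ∧ dx_j = sum_{i<j, k} (∂g_{ij}/∂x_k) dx_k ∧ dx_i ∧ dx_j.
Expand each term, using dx_k ∧ dx_i ∧ dx_j = sgn(permutation) dx_{(a)} ∧ dx_{(b)} ∧ dx_{(c)} with (a < b < c) sorted:
  d(-x) includes (∂/∂x)(-x) dx = (-1) dx, which multiplied by dy ∧ dz gives (-1) dx ∧ dy ∧ dz
Collecting like 3-forms: d(omega) = (-1) dx ∧ dy ∧ dz.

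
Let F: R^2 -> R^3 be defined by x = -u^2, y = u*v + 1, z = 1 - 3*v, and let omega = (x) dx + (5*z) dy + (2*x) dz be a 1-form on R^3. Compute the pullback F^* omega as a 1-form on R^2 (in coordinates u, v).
F^* omega = (2*u^3 - 15*v^2 + 5*v) du + (u*(6*u - 15*v + 5)) dv

Using F^*(f dg) = (f ∘ F) d(g ∘ F), substitute each coordinate x_i by F_i(u, v) in f_i, and replace dx_i by d F_i = (∂F_i/∂u) du + (∂F_i/∂v) dv.
  For the x component: f_1(F) = -u^2; d F_1 = (-2*u) du + (0) dv
  For the y component: f_2(F) = 5 - 15*v; d F_2 = (v) du + (u) dv
  For the z component: f_3(F) = -2*u^2; d F_3 = (0) du + (-3) dv
Combining and collecting du, dv coefficients:
  coeff of du: 2*u^3 - 15*v^2 + 5*v
  coeff of dv: u*(6*u - 15*v + 5)
F^* omega = (2*u^3 - 15*v^2 + 5*v) du + (u*(6*u - 15*v + 5)) dv.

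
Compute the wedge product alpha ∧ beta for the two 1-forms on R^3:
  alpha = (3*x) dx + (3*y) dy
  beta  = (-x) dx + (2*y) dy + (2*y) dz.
alpha ∧ beta = (9*x*y) dx ∧ dy + (6*x*y) dx ∧ dz + (6*y^2) dy ∧ dz

Distribute the wedge, using dx_i ∧ dx_j = -dx_j ∧ dx_i and dx_i ∧ dx_i = 0. For each pair (i, j) with i < j, the coefficient of dx_i ∧ dx_j in alpha ∧ beta is (alpha_i * beta_j - alpha_j * beta_i). Collecting: alpha ∧ beta = (9*x*y) dx ∧ dy + (6*x*y) dx ∧ dz + (6*y^2) dy ∧ dz.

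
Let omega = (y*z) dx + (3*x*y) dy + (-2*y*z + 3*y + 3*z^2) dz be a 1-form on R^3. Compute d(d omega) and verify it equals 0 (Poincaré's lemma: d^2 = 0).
d(d omega) = 0

Step 1: d omega = sum_{i<j} (∂f_j/∂x_i - ∂f_i/∂x_j) dx_i ∧ dx_j:
  coeff of dx ∧ dy: 3*y - z
  coeff of dx ∧ dz: -y
  coeff of dy ∧ dz: 3 - 2*z
Step 2: Apply d again to each 2-form coefficient. The only possible 3-form in R^3 is dx ∧ dy ∧ dz, with coefficient
  ∂(coeff of dy∧dz)/∂x - ∂(coeff of dx∧dz)/∂y + ∂(coeff of dx∧dy)/∂z
  = ∂/∂x (3 - 2*z) - ∂/∂y (-y) + ∂/∂z (3*y - z).
Each of these terms simplifies to sums of mixed partials that cancel in pairs. The result is 0 (by equality of mixed partials for smooth functions — Schwarz / Clairaut).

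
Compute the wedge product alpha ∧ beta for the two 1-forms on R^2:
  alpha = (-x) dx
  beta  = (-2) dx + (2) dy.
alpha ∧ beta = (-2*x) dx ∧ dy

Distribute the wedge, using dx_i ∧ dx_j = -dx_j ∧ dx_i and dx_i ∧ dx_i = 0. For each pair (i, j) with i < j, the coefficient of dx_i ∧ dx_j in alpha ∧ beta is (alpha_i * beta_j - alpha_j * beta_i). Collecting: alpha ∧ beta = (-2*x) dx ∧ dy.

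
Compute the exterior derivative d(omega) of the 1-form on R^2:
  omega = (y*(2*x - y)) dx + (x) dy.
d(omega) = (-2*x + 2*y + 1) dx ∧ dy

For a 1-form omega = sum_i f_i dx_i, the exterior derivative is
  d(omega) = sum_{i < j} (∂f_j/∂x_i - ∂f_i/∂x_j) dx_i ∧ dx_j.
  coefficient of dx ∧ dy: ∂f_2/∂x - ∂f_1/∂y = ∂(x)/∂x - ∂(y*(2*x - y))/∂y = -2*x + 2*y + 1
Assembling: d(omega) = (-2*x + 2*y + 1) dx ∧ dy.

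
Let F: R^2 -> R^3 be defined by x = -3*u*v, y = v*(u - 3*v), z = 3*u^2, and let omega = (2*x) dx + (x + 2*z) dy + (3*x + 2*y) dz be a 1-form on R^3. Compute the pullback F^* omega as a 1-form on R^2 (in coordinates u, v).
F^* omega = (3*u*v*(-12*u - 7*v)) du + (3*u*(2*u^2 - 7*u*v + 6*v^2)) dv

Using F^*(f dg) = (f ∘ F) d(g ∘ F), substitute each coordinate x_i by F_i(u, v) in f_i, and replace dx_i by d F_i = (∂F_i/∂u) du + (∂F_i/∂v) dv.
  For the x component: f_1(F) = -6*u*v; d F_1 = (-3*v) du + (-3*u) dv
  For the y component: f_2(F) = 3*u*(2*u - v); d F_2 = (v) du + (u - 6*v) dv
  For the z component: f_3(F) = v*(-7*u - 6*v); d F_3 = (6*u) du + (0) dv
Combining and collecting du, dv coefficients:
  coeff of du: 3*u*v*(-12*u - 7*v)
  coeff of dv: 3*u*(2*u^2 - 7*u*v + 6*v^2)
F^* omega = (3*u*v*(-12*u - 7*v)) du + (3*u*(2*u^2 - 7*u*v + 6*v^2)) dv.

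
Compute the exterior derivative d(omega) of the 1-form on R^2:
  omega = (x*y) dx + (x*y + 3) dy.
d(omega) = (-x + y) dx ∧ dy

For a 1-form omega = sum_i f_i dx_i, the exterior derivative is
  d(omega) = sum_{i < j} (∂f_j/∂x_i - ∂f_i/∂x_j) dx_i ∧ dx_j.
  coefficient of dx ∧ dy: ∂f_2/∂x - ∂f_1/∂y = ∂(x*y + 3)/∂x - ∂(x*y)/∂y = -x + y
Assembling: d(omega) = (-x + y) dx ∧ dy.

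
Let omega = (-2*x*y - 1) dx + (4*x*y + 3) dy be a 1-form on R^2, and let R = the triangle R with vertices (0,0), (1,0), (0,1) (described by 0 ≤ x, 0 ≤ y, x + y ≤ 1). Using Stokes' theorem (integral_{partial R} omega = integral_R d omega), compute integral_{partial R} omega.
integral_(partial R) omega = 1

Stokes: integral_partial_R omega = integral_R d omega with d omega = (∂Q/∂x - ∂P/∂y) dx ∧ dy.
  ∂Q/∂x = 4*y
  ∂P/∂y = -2*x
  integrand = ∂Q/∂x - ∂P/∂y = 2*x + 4*y.
Integrating over R: integral_0^1 integral_0^{1-x} (2*x + 4*y) dy dx = 1.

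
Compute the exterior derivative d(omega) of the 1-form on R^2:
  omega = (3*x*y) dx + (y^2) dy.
d(omega) = (-3*x) dx ∧ dy

For a 1-form omega = sum_i f_i dx_i, the exterior derivative is
  d(omega) = sum_{i < j} (∂f_j/∂x_i - ∂f_i/∂x_j) dx_i ∧ dx_j.
  coefficient of dx ∧ dy: ∂f_2/∂x - ∂f_1/∂y = ∂(y^2)/∂x - ∂(3*x*y)/∂y = -3*x
Assembling: d(omega) = (-3*x) dx ∧ dy.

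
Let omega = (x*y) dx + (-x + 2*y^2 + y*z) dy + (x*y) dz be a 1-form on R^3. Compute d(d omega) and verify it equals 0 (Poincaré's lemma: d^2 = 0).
d(d omega) = 0

Step 1: d omega = sum_{i<j} (∂f_j/∂x_i - ∂f_i/∂x_j) dx_i ∧ dx_j:
  coeff of dx ∧ dy: -x - 1
  coeff of dx ∧ dz: y
  coeff of dy ∧ dz: x - y
Step 2: Apply d again to each 2-form coefficient. The only possible 3-form in R^3 is dx ∧ dy ∧ dz, with coefficient
  ∂(coeff of dy∧dz)/∂x - ∂(coeff of dx∧dz)/∂y + ∂(coeff of dx∧dy)/∂z
  = ∂/∂x (x - y) - ∂/∂y (y) + ∂/∂z (-x - 1).
Each of these terms simplifies to sums of mixed partials that cancel in pairs. The result is 0 (by equality of mixed partials for smooth functions — Schwarz / Clairaut).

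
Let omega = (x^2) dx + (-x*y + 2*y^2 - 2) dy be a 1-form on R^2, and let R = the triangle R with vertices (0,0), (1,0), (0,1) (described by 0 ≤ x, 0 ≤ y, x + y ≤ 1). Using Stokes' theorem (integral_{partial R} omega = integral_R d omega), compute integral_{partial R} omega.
integral_(partial R) omega = -1/6

Stokes: integral_partial_R omega = integral_R d omega with d omega = (∂Q/∂x - ∂P/∂y) dx ∧ dy.
  ∂Q/∂x = -y
  ∂P/∂y = 0
  integrand = ∂Q/∂x - ∂P/∂y = -y.
Integrating over R: integral_0^1 integral_0^{1-x} (-y) dy dx = -1/6.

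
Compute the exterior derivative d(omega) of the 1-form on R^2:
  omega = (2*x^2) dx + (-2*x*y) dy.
d(omega) = (-2*y) dx ∧ dy

For a 1-form omega = sum_i f_i dx_i, the exterior derivative is
  d(omega) = sum_{i < j} (∂f_j/∂x_i - ∂f_i/∂x_j) dx_i ∧ dx_j.
  coefficient of dx ∧ dy: ∂f_2/∂x - ∂f_1/∂y = ∂(-2*x*y)/∂x - ∂(2*x^2)/∂y = -2*y
Assembling: d(omega) = (-2*y) dx ∧ dy.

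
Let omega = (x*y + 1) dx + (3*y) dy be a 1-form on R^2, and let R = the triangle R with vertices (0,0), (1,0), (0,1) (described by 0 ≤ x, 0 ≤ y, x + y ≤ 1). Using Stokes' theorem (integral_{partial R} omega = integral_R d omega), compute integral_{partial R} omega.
integral_(partial R) omega = -1/6

Stokes: integral_partial_R omega = integral_R d omega with d omega = (∂Q/∂x - ∂P/∂y) dx ∧ dy.
  ∂Q/∂x = 0
  ∂P/∂y = x
  integrand = ∂Q/∂x - ∂P/∂y = -x.
Integrating over R: integral_0^1 integral_0^{1-x} (-x) dy dx = -1/6.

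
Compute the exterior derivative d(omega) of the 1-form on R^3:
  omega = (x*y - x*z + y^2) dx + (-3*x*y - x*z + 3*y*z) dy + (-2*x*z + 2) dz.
d(omega) = (-x - 5*y - z) dx ∧ dy + (x - 2*z) dx ∧ dz + (x - 3*y) dy ∧ dz

For a 1-form omega = sum_i f_i dx_i, the exterior derivative is
  d(omega) = sum_{i < j} (∂f_j/∂x_i - ∂f_i/∂x_j) dx_i ∧ dx_j.
  coefficient of dx ∧ dy: ∂f_2/∂x - ∂f_1/∂y = ∂(-3*x*y - x*z + 3*y*z)/∂x - ∂(x*y - x*z + y^2)/∂y = -x - 5*y - z
  coefficient of dx ∧ dz: ∂f_3/∂x - ∂f_1/∂z = ∂(-2*x*z + 2)/∂x - ∂(x*y - x*z + y^2)/∂z = x - 2*z
  coefficient of dy ∧ dz: ∂f_3/∂y - ∂f_2/∂z = ∂(-2*x*z + 2)/∂y - ∂(-3*x*y - x*z + 3*y*z)/∂z = x - 3*y
Assembling: d(omega) = (-x - 5*y - z) dx ∧ dy + (x - 2*z) dx ∧ dz + (x - 3*y) dy ∧ dz.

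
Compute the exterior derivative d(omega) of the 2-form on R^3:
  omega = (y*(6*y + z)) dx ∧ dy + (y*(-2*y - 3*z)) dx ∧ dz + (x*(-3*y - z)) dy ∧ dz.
d(omega) = (2*y + 2*z) dx ∧ dy ∧ dz

For a 2-form omega = sum_{i<j} g_{ij} dx_i ∧ dx_j, the exterior derivative is
  d(omega) = sum_{i<j} d(g_{ij}) ∧ dx_i ∧ dx_j = sum_{i<j, k} (∂g_{ij}/∂x_k) dx_k ∧ dx_i ∧ dx_j.
Expand each term, using dx_k ∧ dx_i ∧ dx_j = sgn(permutation) dx_{(a)} ∧ dx_{(b)} ∧ dx_{(c)} with (a < b < c) sorted:
  d(y*(6*y + z)) includes (∂/∂z)(y*(6*y + z)) dz = (y) dz, which multiplied by dx ∧ dy gives (y) dx ∧ dy ∧ dz
  d(y*(-2*y - 3*z)) includes (∂/∂y)(y*(-2*y - 3*z)) dy = (-4*y - 3*z) dy, which multiplied by dx ∧ dz gives (4*y + 3*z) dx ∧ dy ∧ dz
  d(x*(-3*y - z)) includes (∂/∂x)(x*(-3*y - z)) dx = (-3*y - z) dx, which multiplied by dy ∧ dz gives (-3*y - z) dx ∧ dy ∧ dz
Collecting like 3-forms: d(omega) = (2*y + 2*z) dx ∧ dy ∧ dz.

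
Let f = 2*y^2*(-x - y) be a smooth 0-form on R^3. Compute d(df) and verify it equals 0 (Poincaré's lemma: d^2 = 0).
d(df) = 0

Step 1: df = sum_i (∂f/∂x_i) dx_i = (-2*y^2) dx + (2*y*(-2*x - 3*y)) dy + (0) dz.
Step 2: Apply d again. Using the 1-form formula, the coefficient of dx ∧ dy in d(df) is ∂^2 f/∂x ∂y - ∂^2 f/∂y ∂x = (-4*y) - (-4*y) = 0 (equality of mixed partials for smooth f).
Similarly for dx ∧ dz and dy ∧ dz — all coefficients vanish. So d(df) = 0.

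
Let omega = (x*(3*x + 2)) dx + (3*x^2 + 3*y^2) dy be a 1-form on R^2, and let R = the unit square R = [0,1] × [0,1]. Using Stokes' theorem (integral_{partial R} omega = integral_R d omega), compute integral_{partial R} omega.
integral_(partial R) omega = 3

Stokes: integral_partial_R omega = integral_R d omega with d omega = (∂Q/∂x - ∂P/∂y) dx ∧ dy.
  ∂Q/∂x = 6*x
  ∂P/∂y = 0
  integrand = ∂Q/∂x - ∂P/∂y = 6*x.
Integrating over R: integral_0^1 integral_0^1 (6*x) dx dy = 3.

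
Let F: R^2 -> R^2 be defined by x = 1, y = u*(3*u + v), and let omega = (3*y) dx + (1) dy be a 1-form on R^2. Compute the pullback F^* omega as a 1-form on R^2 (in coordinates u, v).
F^* omega = (6*u + v) du + (u) dv

Using F^*(f dg) = (f ∘ F) d(g ∘ F), substitute each coordinate x_i by F_i(u, v) in f_i, and replace dx_i by d F_i = (∂F_i/∂u) du + (∂F_i/∂v) dv.
  For the x component: f_1(F) = 3*u*(3*u + v); d F_1 = (0) du + (0) dv
  For the y component: f_2(F) = 1; d F_2 = (6*u + v) du + (u) dv
Combining and collecting du, dv coefficients:
  coeff of du: 6*u + v
  coeff of dv: u
F^* omega = (6*u + v) du + (u) dv.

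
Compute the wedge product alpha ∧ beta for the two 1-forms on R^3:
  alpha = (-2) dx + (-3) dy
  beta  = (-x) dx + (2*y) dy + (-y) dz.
alpha ∧ beta = (-3*x - 4*y) dx ∧ dy + (2*y) dx ∧ dz + (3*y) dy ∧ dz

Distribute the wedge, using dx_i ∧ dx_j = -dx_j ∧ dx_i and dx_i ∧ dx_i = 0. For each pair (i, j) with i < j, the coefficient of dx_i ∧ dx_j in alpha ∧ beta is (alpha_i * beta_j - alpha_j * beta_i). Collecting: alpha ∧ beta = (-3*x - 4*y) dx ∧ dy + (2*y) dx ∧ dz + (3*y) dy ∧ dz.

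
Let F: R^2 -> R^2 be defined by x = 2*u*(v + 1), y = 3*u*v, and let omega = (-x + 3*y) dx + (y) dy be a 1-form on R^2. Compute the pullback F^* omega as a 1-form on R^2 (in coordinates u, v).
F^* omega = (u*(23*v^2 + 10*v - 4)) du + (u^2*(23*v - 4)) dv

Using F^*(f dg) = (f ∘ F) d(g ∘ F), substitute each coordinate x_i by F_i(u, v) in f_i, and replace dx_i by d F_i = (∂F_i/∂u) du + (∂F_i/∂v) dv.
  For the x component: f_1(F) = u*(7*v - 2); d F_1 = (2*v + 2) du + (2*u) dv
  For the y component: f_2(F) = 3*u*v; d F_2 = (3*v) du + (3*u) dv
Combining and collecting du, dv coefficients:
  coeff of du: u*(23*v^2 + 10*v - 4)
  coeff of dv: u^2*(23*v - 4)
F^* omega = (u*(23*v^2 + 10*v - 4)) du + (u^2*(23*v - 4)) dv.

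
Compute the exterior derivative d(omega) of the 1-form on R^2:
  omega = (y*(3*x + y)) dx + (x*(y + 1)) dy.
d(omega) = (-3*x - y + 1) dx ∧ dy

For a 1-form omega = sum_i f_i dx_i, the exterior derivative is
  d(omega) = sum_{i < j} (∂f_j/∂x_i - ∂f_i/∂x_j) dx_i ∧ dx_j.
  coefficient of dx ∧ dy: ∂f_2/∂x - ∂f_1/∂y = ∂(x*(y + 1))/∂x - ∂(y*(3*x + y))/∂y = -3*x - y + 1
Assembling: d(omega) = (-3*x - y + 1) dx ∧ dy.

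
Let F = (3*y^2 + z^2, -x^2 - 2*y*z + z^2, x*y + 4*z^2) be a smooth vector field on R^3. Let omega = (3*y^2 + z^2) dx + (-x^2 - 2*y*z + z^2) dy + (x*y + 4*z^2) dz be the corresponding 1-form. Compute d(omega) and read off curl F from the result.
d(omega) = (x + 2*y - 2*z) dy ∧ dz + (-y + 2*z) dz ∧ dx + (-2*x - 6*y) dx ∧ dy; curl F = (x + 2*y - 2*z, -y + 2*z, -2*x - 6*y)

d omega = sum_{i<j} (∂f_j/∂x_i - ∂f_i/∂x_j) dx_i ∧ dx_j. Under the identification (dy ∧ dz, dz ∧ dx, dx ∧ dy) ↔ (e_x, e_y, e_z), the coefficients are exactly the components of curl F. Compute:
  ∂R/∂y - ∂Q/∂z = (x) - (-2*y + 2*z) = x + 2*y - 2*z
  ∂P/∂z - ∂R/∂x = (2*z) - (y) = -y + 2*z
  ∂Q/∂x - ∂P/∂y = (-2*x) - (6*y) = -2*x - 6*y.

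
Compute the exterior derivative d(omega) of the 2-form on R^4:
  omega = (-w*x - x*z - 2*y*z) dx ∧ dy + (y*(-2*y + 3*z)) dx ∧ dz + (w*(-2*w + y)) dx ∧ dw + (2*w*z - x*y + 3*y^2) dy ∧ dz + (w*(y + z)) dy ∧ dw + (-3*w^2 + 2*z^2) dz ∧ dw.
d(omega) = (-x + y - 3*z) dx ∧ dy ∧ dz + (-w - x) dx ∧ dy ∧ dw + (-w + 2*z) dy ∧ dz ∧ dw

For a 2-form omega = sum_{i<j} g_{ij} dx_i ∧ dx_j, the exterior derivative is
  d(omega) = sum_{i<j} d(g_{ij}) ∧ dx_i ∧ dx_j = sum_{i<j, k} (∂g_{ij}/∂x_k) dx_k ∧ dx_i ∧ dx_j.
Expand each term, using dx_k ∧ dx_i ∧ dx_j = sgn(permutation) dx_{(a)} ∧ dx_{(b)} ∧ dx_{(c)} with (a < b < c) sorted:
  d(-w*x - x*z - 2*y*z) includes (∂/∂z)(-w*x - x*z - 2*y*z) dz = (-x - 2*y) dz, which multiplied by dx ∧ dy gives (-x - 2*y) dx ∧ dy ∧ dz
  d(-w*x - x*z - 2*y*z) includes (∂/∂w)(-w*x - x*z - 2*y*z) dw = (-x) dw, which multiplied by dx ∧ dy gives (-x) dx ∧ dy ∧ dw
  d(y*(-2*y + 3*z)) includes (∂/∂y)(y*(-2*y + 3*z)) dy = (-4*y + 3*z) dy, which multiplied by dx ∧ dz gives (4*y - 3*z) dx ∧ dy ∧ dz
  d(w*(-2*w + y)) includes (∂/∂y)(w*(-2*w + y)) dy = (w) dy, which multiplied by dx ∧ dw gives (-w) dx ∧ dy ∧ dw
  d(2*w*z - x*y + 3*y^2) includes (∂/∂x)(2*w*z - x*y + 3*y^2) dx = (-y) dx, which multiplied by dy ∧ dz gives (-y) dx ∧ dy ∧ dz
  d(2*w*z - x*y + 3*y^2) includes (∂/∂w)(2*w*z - x*y + 3*y^2) dw = (2*z) dw, which multiplied by dy ∧ dz gives (2*z) dy ∧ dz ∧ dw
  d(w*(y + z)) includes (∂/∂z)(w*(y + z)) dz = (w) dz, which multiplied by dy ∧ dw gives (-w) dy ∧ dz ∧ dw
Collecting like 3-forms: d(omega) = (-x + y - 3*z) dx ∧ dy ∧ dz + (-w - x) dx ∧ dy ∧ dw + (-w + 2*z) dy ∧ dz ∧ dw.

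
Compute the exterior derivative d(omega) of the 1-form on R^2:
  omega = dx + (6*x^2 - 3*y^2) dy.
d(omega) = (12*x) dx ∧ dy

For a 1-form omega = sum_i f_i dx_i, the exterior derivative is
  d(omega) = sum_{i < j} (∂f_j/∂x_i - ∂f_i/∂x_j) dx_i ∧ dx_j.
  coefficient of dx ∧ dy: ∂f_2/∂x - ∂f_1/∂y = ∂(6*x^2 - 3*y^2)/∂x - ∂(1)/∂y = 12*x
Assembling: d(omega) = (12*x) dx ∧ dy.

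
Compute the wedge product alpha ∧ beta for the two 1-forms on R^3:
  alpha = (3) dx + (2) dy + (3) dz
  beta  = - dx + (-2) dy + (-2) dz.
alpha ∧ beta = (-4) dx ∧ dy + (-3) dx ∧ dz + (2) dy ∧ dz

Distribute the wedge, using dx_i ∧ dx_j = -dx_j ∧ dx_i and dx_i ∧ dx_i = 0. For each pair (i, j) with i < j, the coefficient of dx_i ∧ dx_j in alpha ∧ beta is (alpha_i * beta_j - alpha_j * beta_i). Collecting: alpha ∧ beta = (-4) dx ∧ dy + (-3) dx ∧ dz + (2) dy ∧ dz.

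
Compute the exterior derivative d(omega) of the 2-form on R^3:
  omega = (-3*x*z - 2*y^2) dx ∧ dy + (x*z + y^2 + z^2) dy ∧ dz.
d(omega) = (-3*x + z) dx ∧ dy ∧ dz

For a 2-form omega = sum_{i<j} g_{ij} dx_i ∧ dx_j, the exterior derivative is
  d(omega) = sum_{i<j} d(g_{ij}) ∧ dx_i ∧ dx_j = sum_{i<j, k} (∂g_{ij}/∂x_k) dx_k ∧ dx_i ∧ dx_j.
Expand each term, using dx_k ∧ dx_i ∧ dx_j = sgn(permutation) dx_{(a)} ∧ dx_{(b)} ∧ dx_{(c)} with (a < b < c) sorted:
  d(-3*x*z - 2*y^2) includes (∂/∂z)(-3*x*z - 2*y^2) dz = (-3*x) dz, which multiplied by dx ∧ dy gives (-3*x) dx ∧ dy ∧ dz
  d(x*z + y^2 + z^2) includes (∂/∂x)(x*z + y^2 + z^2) dx = (z) dx, which multiplied by dy ∧ dz gives (z) dx ∧ dy ∧ dz
Collecting like 3-forms: d(omega) = (-3*x + z) dx ∧ dy ∧ dz.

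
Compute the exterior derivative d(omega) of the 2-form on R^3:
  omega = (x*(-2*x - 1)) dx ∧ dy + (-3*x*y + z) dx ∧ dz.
d(omega) = (3*x) dx ∧ dy ∧ dz

For a 2-form omega = sum_{i<j} g_{ij} dx_i ∧ dx_j, the exterior derivative is
  d(omega) = sum_{i<j} d(g_{ij}) ∧ dx_i ∧ dx_j = sum_{i<j, k} (∂g_{ij}/∂x_k) dx_k ∧ dx_i ∧ dx_j.
Expand each term, using dx_k ∧ dx_i ∧ dx_j = sgn(permutation) dx_{(a)} ∧ dx_{(b)} ∧ dx_{(c)} with (a < b < c) sorted:
  d(-3*x*y + z) includes (∂/∂y)(-3*x*y + z) dy = (-3*x) dy, which multiplied by dx ∧ dz gives (3*x) dx ∧ dy ∧ dz
Collecting like 3-forms: d(omega) = (3*x) dx ∧ dy ∧ dz.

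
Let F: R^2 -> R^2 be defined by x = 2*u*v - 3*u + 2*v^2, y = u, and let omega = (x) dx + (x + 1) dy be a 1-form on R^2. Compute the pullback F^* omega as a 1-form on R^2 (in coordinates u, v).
F^* omega = (4*u*v^2 - 10*u*v + 6*u + 4*v^3 - 4*v^2 + 1) du + (4*u^2*v - 6*u^2 + 12*u*v^2 - 12*u*v + 8*v^3) dv

Using F^*(f dg) = (f ∘ F) d(g ∘ F), substitute each coordinate x_i by F_i(u, v) in f_i, and replace dx_i by d F_i = (∂F_i/∂u) du + (∂F_i/∂v) dv.
  For the x component: f_1(F) = 2*u*v - 3*u + 2*v^2; d F_1 = (2*v - 3) du + (2*u + 4*v) dv
  For the y component: f_2(F) = 2*u*v - 3*u + 2*v^2 + 1; d F_2 = (1) du + (0) dv
Combining and collecting du, dv coefficients:
  coeff of du: 4*u*v^2 - 10*u*v + 6*u + 4*v^3 - 4*v^2 + 1
  coeff of dv: 4*u^2*v - 6*u^2 + 12*u*v^2 - 12*u*v + 8*v^3
F^* omega = (4*u*v^2 - 10*u*v + 6*u + 4*v^3 - 4*v^2 + 1) du + (4*u^2*v - 6*u^2 + 12*u*v^2 - 12*u*v + 8*v^3) dv.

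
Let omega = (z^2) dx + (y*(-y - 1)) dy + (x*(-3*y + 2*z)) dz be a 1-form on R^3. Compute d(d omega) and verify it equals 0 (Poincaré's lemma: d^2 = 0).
d(d omega) = 0

Step 1: d omega = sum_{i<j} (∂f_j/∂x_i - ∂f_i/∂x_j) dx_i ∧ dx_j:
  coeff of dx ∧ dy: 0
  coeff of dx ∧ dz: -3*y
  coeff of dy ∧ dz: -3*x
Step 2: Apply d again to each 2-form coefficient. The only possible 3-form in R^3 is dx ∧ dy ∧ dz, with coefficient
  ∂(coeff of dy∧dz)/∂x - ∂(coeff of dx∧dz)/∂y + ∂(coeff of dx∧dy)/∂z
  = ∂/∂x (-3*x) - ∂/∂y (-3*y) + ∂/∂z (0).
Each of these terms simplifies to sums of mixed partials that cancel in pairs. The result is 0 (by equality of mixed partials for smooth functions — Schwarz / Clairaut).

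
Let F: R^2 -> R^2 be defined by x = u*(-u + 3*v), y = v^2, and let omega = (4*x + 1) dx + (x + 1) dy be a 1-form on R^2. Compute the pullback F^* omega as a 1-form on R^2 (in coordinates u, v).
F^* omega = (8*u^3 - 36*u^2*v + 36*u*v^2 - 2*u + 3*v) du + (-12*u^3 + 34*u^2*v + 6*u*v^2 + 3*u + 2*v) dv

Using F^*(f dg) = (f ∘ F) d(g ∘ F), substitute each coordinate x_i by F_i(u, v) in f_i, and replace dx_i by d F_i = (∂F_i/∂u) du + (∂F_i/∂v) dv.
  For the x component: f_1(F) = -4*u^2 + 12*u*v + 1; d F_1 = (-2*u + 3*v) du + (3*u) dv
  For the y component: f_2(F) = -u^2 + 3*u*v + 1; d F_2 = (0) du + (2*v) dv
Combining and collecting du, dv coefficients:
  coeff of du: 8*u^3 - 36*u^2*v + 36*u*v^2 - 2*u + 3*v
  coeff of dv: -12*u^3 + 34*u^2*v + 6*u*v^2 + 3*u + 2*v
F^* omega = (8*u^3 - 36*u^2*v + 36*u*v^2 - 2*u + 3*v) du + (-12*u^3 + 34*u^2*v + 6*u*v^2 + 3*u + 2*v) dv.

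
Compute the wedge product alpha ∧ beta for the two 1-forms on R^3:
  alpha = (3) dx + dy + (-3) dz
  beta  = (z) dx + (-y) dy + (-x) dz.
alpha ∧ beta = (-3*y - z) dx ∧ dy + (-3*x + 3*z) dx ∧ dz + (-x - 3*y) dy ∧ dz

Distribute the wedge, using dx_i ∧ dx_j = -dx_j ∧ dx_i and dx_i ∧ dx_i = 0. For each pair (i, j) with i < j, the coefficient of dx_i ∧ dx_j in alpha ∧ beta is (alpha_i * beta_j - alpha_j * beta_i). Collecting: alpha ∧ beta = (-3*y - z) dx ∧ dy + (-3*x + 3*z) dx ∧ dz + (-x - 3*y) dy ∧ dz.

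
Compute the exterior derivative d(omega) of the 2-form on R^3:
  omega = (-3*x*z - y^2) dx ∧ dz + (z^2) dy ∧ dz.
d(omega) = (2*y) dx ∧ dy ∧ dz

For a 2-form omega = sum_{i<j} g_{ij} dx_i ∧ dx_j, the exterior derivative is
  d(omega) = sum_{i<j} d(g_{ij}) ∧ dx_i ∧ dx_j = sum_{i<j, k} (∂g_{ij}/∂x_k) dx_k ∧ dx_i ∧ dx_j.
Expand each term, using dx_k ∧ dx_i ∧ dx_j = sgn(permutation) dx_{(a)} ∧ dx_{(b)} ∧ dx_{(c)} with (a < b < c) sorted:
  d(-3*x*z - y^2) includes (∂/∂y)(-3*x*z - y^2) dy = (-2*y) dy, which multiplied by dx ∧ dz gives (2*y) dx ∧ dy ∧ dz
Collecting like 3-forms: d(omega) = (2*y) dx ∧ dy ∧ dz.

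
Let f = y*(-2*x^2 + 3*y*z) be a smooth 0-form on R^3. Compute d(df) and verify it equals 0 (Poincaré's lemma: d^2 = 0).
d(df) = 0

Step 1: df = sum_i (∂f/∂x_i) dx_i = (-4*x*y) dx + (-2*x^2 + 6*y*z) dy + (3*y^2) dz.
Step 2: Apply d again. Using the 1-form formula, the coefficient of dx ∧ dy in d(df) is ∂^2 f/∂x ∂y - ∂^2 f/∂y ∂x = (-4*x) - (-4*x) = 0 (equality of mixed partials for smooth f).
Similarly for dx ∧ dz and dy ∧ dz — all coefficients vanish. So d(df) = 0.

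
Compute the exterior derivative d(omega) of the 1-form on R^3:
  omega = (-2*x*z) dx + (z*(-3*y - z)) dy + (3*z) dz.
d(omega) = (2*x) dx ∧ dz + (3*y + 2*z) dy ∧ dz

For a 1-form omega = sum_i f_i dx_i, the exterior derivative is
  d(omega) = sum_{i < j} (∂f_j/∂x_i - ∂f_i/∂x_j) dx_i ∧ dx_j.
  coefficient of dx ∧ dz: ∂f_3/∂x - ∂f_1/∂z = ∂(3*z)/∂x - ∂(-2*x*z)/∂z = 2*x
  coefficient of dy ∧ dz: ∂f_3/∂y - ∂f_2/∂z = ∂(3*z)/∂y - ∂(z*(-3*y - z))/∂z = 3*y + 2*z
Assembling: d(omega) = (2*x) dx ∧ dz + (3*y + 2*z) dy ∧ dz.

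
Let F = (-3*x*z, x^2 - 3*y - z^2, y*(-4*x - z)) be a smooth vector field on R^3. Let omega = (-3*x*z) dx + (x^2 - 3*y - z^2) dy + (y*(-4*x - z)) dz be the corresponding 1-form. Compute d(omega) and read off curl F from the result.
d(omega) = (-4*x + z) dy ∧ dz + (-3*x + 4*y) dz ∧ dx + (2*x) dx ∧ dy; curl F = (-4*x + z, -3*x + 4*y, 2*x)

d omega = sum_{i<j} (∂f_j/∂x_i - ∂f_i/∂x_j) dx_i ∧ dx_j. Under the identification (dy ∧ dz, dz ∧ dx, dx ∧ dy) ↔ (e_x, e_y, e_z), the coefficients are exactly the components of curl F. Compute:
  ∂R/∂y - ∂Q/∂z = (-4*x - z) - (-2*z) = -4*x + z
  ∂P/∂z - ∂R/∂x = (-3*x) - (-4*y) = -3*x + 4*y
  ∂Q/∂x - ∂P/∂y = (2*x) - (0) = 2*x.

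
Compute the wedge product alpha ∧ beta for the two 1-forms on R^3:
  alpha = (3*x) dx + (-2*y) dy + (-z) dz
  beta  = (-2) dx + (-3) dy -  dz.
alpha ∧ beta = (-9*x - 4*y) dx ∧ dy + (-3*x - 2*z) dx ∧ dz + (2*y - 3*z) dy ∧ dz

Distribute the wedge, using dx_i ∧ dx_j = -dx_j ∧ dx_i and dx_i ∧ dx_i = 0. For each pair (i, j) with i < j, the coefficient of dx_i ∧ dx_j in alpha ∧ beta is (alpha_i * beta_j - alpha_j * beta_i). Collecting: alpha ∧ beta = (-9*x - 4*y) dx ∧ dy + (-3*x - 2*z) dx ∧ dz + (2*y - 3*z) dy ∧ dz.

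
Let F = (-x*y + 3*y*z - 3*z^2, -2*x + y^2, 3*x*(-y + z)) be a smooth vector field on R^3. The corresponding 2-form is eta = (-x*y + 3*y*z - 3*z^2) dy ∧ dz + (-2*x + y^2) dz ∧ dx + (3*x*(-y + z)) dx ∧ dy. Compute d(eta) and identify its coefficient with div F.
d(eta) = (3*x + y) dx ∧ dy ∧ dz; div F = 3*x + y

For a 2-form in R^3 of the form above, applying d gives a 3-form with coefficient ∂P/∂x + ∂Q/∂y + ∂R/∂z:
  ∂P/∂x = -y
  ∂Q/∂y = 2*y
  ∂R/∂z = 3*x
Sum = 3*x + y, which is exactly div F.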